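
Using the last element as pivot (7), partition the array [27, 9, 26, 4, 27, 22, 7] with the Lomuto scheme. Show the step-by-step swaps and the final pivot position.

Lomuto partition with pivot = 7:

Initial array: [27, 9, 26, 4, 27, 22, 7]

arr[0]=27 > 7: no swap
arr[1]=9 > 7: no swap
arr[2]=26 > 7: no swap
arr[3]=4 <= 7: swap with position 0, array becomes [4, 9, 26, 27, 27, 22, 7]
arr[4]=27 > 7: no swap
arr[5]=22 > 7: no swap

Place pivot at position 1: [4, 7, 26, 27, 27, 22, 9]
Pivot position: 1

After partitioning with pivot 7, the array becomes [4, 7, 26, 27, 27, 22, 9]. The pivot is placed at index 1. All elements to the left of the pivot are <= 7, and all elements to the right are > 7.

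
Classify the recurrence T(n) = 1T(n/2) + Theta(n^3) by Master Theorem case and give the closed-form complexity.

Master Theorem for T(n) = 1T(n/2) + O(n^3):

a = 1, b = 2, c = 3
log_b(a) = log_2(1) = 0.0000

Case 3: c = 3 > log_2(1) = 0.0000
T(n) = O(n^3) = O(n^3)

For T(n) = 1T(n/2) + O(n^3): log_2(1) = 0.0000. This is Case 3 of the Master Theorem (c > log_b(a), work dominated by root), giving O(n^3).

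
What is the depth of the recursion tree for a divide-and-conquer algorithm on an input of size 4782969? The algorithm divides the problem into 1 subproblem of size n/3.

For divide and conquer with division factor 3:

Problem sizes at each level:
Level 0: 4782969
Level 1: 1594323
Level 2: 531441
Level 3: 177147
Level 4: 59049
Level 5: 19683
Level 6: 6561
Level 7: 2187
Level 8: 729
Level 9: 243
Level 10: 81
Level 11: 27
Level 12: 9
Level 13: 3
Level 14: 1

The root is level 0 and the size-1 base case is level 14 (the tree spans levels 0 through 14, i.e. 15 levels counting the root), so the depth is the number of divisions: log_3(4782969) = 14

The recursion tree depth is log_3(4782969) = 14. At each level, the problem size is divided by 3, so it takes 14 divisions to reduce to a base case of size 1. The algorithm makes 1 recursive call at each level.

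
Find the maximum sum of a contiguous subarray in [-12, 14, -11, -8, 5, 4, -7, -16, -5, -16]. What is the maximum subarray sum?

Using Kadane's algorithm on [-12, 14, -11, -8, 5, 4, -7, -16, -5, -16]:

Scanning through the array:
Position 1 (value 14): max_ending_here = 14, max_so_far = 14
Position 2 (value -11): max_ending_here = 3, max_so_far = 14
Position 3 (value -8): max_ending_here = -5, max_so_far = 14
Position 4 (value 5): max_ending_here = 5, max_so_far = 14
Position 5 (value 4): max_ending_here = 9, max_so_far = 14
Position 6 (value -7): max_ending_here = 2, max_so_far = 14
Position 7 (value -16): max_ending_here = -14, max_so_far = 14
Position 8 (value -5): max_ending_here = -5, max_so_far = 14
Position 9 (value -16): max_ending_here = -16, max_so_far = 14

Maximum subarray: [14]
Maximum sum: 14

The maximum subarray is [14] with sum 14. This subarray runs from index 1 to index 1.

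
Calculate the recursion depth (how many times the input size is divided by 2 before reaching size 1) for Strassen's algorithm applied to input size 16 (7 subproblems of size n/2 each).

For divide and conquer with division factor 2:

Problem sizes at each level:
Level 0: 16
Level 1: 8
Level 2: 4
Level 3: 2
Level 4: 1

The root is level 0 and the size-1 base case is level 4 (the tree spans levels 0 through 4, i.e. 5 levels counting the root), so the depth is the number of divisions: log_2(16) = 4

The recursion tree depth is log_2(16) = 4. At each level, the problem size is divided by 2, so it takes 4 divisions to reduce to a base case of size 1. The algorithm makes 7 recursive calls at each level.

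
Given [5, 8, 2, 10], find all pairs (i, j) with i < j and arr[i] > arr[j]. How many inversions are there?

Finding inversions in [5, 8, 2, 10]:

(0, 2): arr[0]=5 > arr[2]=2
(1, 2): arr[1]=8 > arr[2]=2

Total inversions: 2

The array has 2 inversion(s): (0,2), (1,2). Each pair (i,j) satisfies i < j and arr[i] > arr[j].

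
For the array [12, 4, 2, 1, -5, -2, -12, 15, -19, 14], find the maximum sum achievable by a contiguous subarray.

Using Kadane's algorithm on [12, 4, 2, 1, -5, -2, -12, 15, -19, 14]:

Scanning through the array:
Position 1 (value 4): max_ending_here = 16, max_so_far = 16
Position 2 (value 2): max_ending_here = 18, max_so_far = 18
Position 3 (value 1): max_ending_here = 19, max_so_far = 19
Position 4 (value -5): max_ending_here = 14, max_so_far = 19
Position 5 (value -2): max_ending_here = 12, max_so_far = 19
Position 6 (value -12): max_ending_here = 0, max_so_far = 19
Position 7 (value 15): max_ending_here = 15, max_so_far = 19
Position 8 (value -19): max_ending_here = -4, max_so_far = 19
Position 9 (value 14): max_ending_here = 14, max_so_far = 19

Maximum subarray: [12, 4, 2, 1]
Maximum sum: 19

The maximum subarray is [12, 4, 2, 1] with sum 19. This subarray runs from index 0 to index 3.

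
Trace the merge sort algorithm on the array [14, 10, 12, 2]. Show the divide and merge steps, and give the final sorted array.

Merge sort trace:

Split: [14, 10, 12, 2] -> [14, 10] and [12, 2]
  Split: [14, 10] -> [14] and [10]
  Merge: [14] + [10] -> [10, 14]
  Split: [12, 2] -> [12] and [2]
  Merge: [12] + [2] -> [2, 12]
Merge: [10, 14] + [2, 12] -> [2, 10, 12, 14]

Final sorted array: [2, 10, 12, 14]

The merge sort proceeds by recursively splitting the array and merging sorted halves.
After all merges, the sorted array is [2, 10, 12, 14].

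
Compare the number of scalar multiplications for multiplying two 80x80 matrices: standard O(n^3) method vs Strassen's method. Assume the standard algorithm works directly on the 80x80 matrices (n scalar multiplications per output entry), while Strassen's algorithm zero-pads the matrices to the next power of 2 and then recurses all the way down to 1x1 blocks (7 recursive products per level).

Matrix multiplication for 80x80 matrices:

Strassen's algorithm requires power-of-2 dimensions. Pad 80x80 to 128x128 (next power of 2).

Standard algorithm: 80^3 = 512000 multiplications
Strassen's algorithm: 7^(log2(128)) = 7^7 = 823543 multiplications
Difference: 512000 - 823543 = -311543 (Strassen uses MORE here due to padding overhead — for small or just-over-power-of-2 n, padding can outweigh the per-level savings)

Standard: 512000 multiplications (80^3). Strassen: 823543 multiplications (7^7, after padding to 128x128). Strassen reduces 8 recursive multiplications to 7 at each level.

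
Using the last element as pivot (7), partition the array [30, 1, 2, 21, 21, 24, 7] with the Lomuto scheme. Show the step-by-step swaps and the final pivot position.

Lomuto partition with pivot = 7:

Initial array: [30, 1, 2, 21, 21, 24, 7]

arr[0]=30 > 7: no swap
arr[1]=1 <= 7: swap with position 0, array becomes [1, 30, 2, 21, 21, 24, 7]
arr[2]=2 <= 7: swap with position 1, array becomes [1, 2, 30, 21, 21, 24, 7]
arr[3]=21 > 7: no swap
arr[4]=21 > 7: no swap
arr[5]=24 > 7: no swap

Place pivot at position 2: [1, 2, 7, 21, 21, 24, 30]
Pivot position: 2

After partitioning with pivot 7, the array becomes [1, 2, 7, 21, 21, 24, 30]. The pivot is placed at index 2. All elements to the left of the pivot are <= 7, and all elements to the right are > 7.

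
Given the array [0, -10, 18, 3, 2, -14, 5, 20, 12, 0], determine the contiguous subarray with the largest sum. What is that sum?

Using Kadane's algorithm on [0, -10, 18, 3, 2, -14, 5, 20, 12, 0]:

Scanning through the array:
Position 1 (value -10): max_ending_here = -10, max_so_far = 0
Position 2 (value 18): max_ending_here = 18, max_so_far = 18
Position 3 (value 3): max_ending_here = 21, max_so_far = 21
Position 4 (value 2): max_ending_here = 23, max_so_far = 23
Position 5 (value -14): max_ending_here = 9, max_so_far = 23
Position 6 (value 5): max_ending_here = 14, max_so_far = 23
Position 7 (value 20): max_ending_here = 34, max_so_far = 34
Position 8 (value 12): max_ending_here = 46, max_so_far = 46
Position 9 (value 0): max_ending_here = 46, max_so_far = 46

Maximum subarray: [18, 3, 2, -14, 5, 20, 12]
Maximum sum: 46

The maximum subarray is [18, 3, 2, -14, 5, 20, 12] with sum 46. This subarray runs from index 2 to index 8.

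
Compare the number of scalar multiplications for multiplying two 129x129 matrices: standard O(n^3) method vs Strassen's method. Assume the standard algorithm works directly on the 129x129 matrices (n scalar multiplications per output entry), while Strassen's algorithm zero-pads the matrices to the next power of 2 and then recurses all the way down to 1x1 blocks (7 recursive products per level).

Matrix multiplication for 129x129 matrices:

Strassen's algorithm requires power-of-2 dimensions. Pad 129x129 to 256x256 (next power of 2).

Standard algorithm: 129^3 = 2146689 multiplications
Strassen's algorithm: 7^(log2(256)) = 7^8 = 5764801 multiplications
Difference: 2146689 - 5764801 = -3618112 (Strassen uses MORE here due to padding overhead — for small or just-over-power-of-2 n, padding can outweigh the per-level savings)

Standard: 2146689 multiplications (129^3). Strassen: 5764801 multiplications (7^8, after padding to 256x256). Strassen reduces 8 recursive multiplications to 7 at each level.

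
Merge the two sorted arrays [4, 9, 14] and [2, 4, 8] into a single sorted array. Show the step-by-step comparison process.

Merging process:

Compare 4 vs 2: take 2 from right. Merged: [2]
Compare 4 vs 4: take 4 from left. Merged: [2, 4]
Compare 9 vs 4: take 4 from right. Merged: [2, 4, 4]
Compare 9 vs 8: take 8 from right. Merged: [2, 4, 4, 8]
Append remaining from left: [9, 14]. Merged: [2, 4, 4, 8, 9, 14]

Final merged array: [2, 4, 4, 8, 9, 14]
Total comparisons: 4

The merged array is [2, 4, 4, 8, 9, 14], requiring 4 comparisons. The merge step runs in O(n) time where n is the total number of elements.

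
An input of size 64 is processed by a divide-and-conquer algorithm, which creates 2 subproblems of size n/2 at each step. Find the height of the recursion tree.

For divide and conquer with division factor 2:

Problem sizes at each level:
Level 0: 64
Level 1: 32
Level 2: 16
Level 3: 8
Level 4: 4
Level 5: 2
Level 6: 1

The root is level 0 and the size-1 base case is level 6 (the tree spans levels 0 through 6, i.e. 7 levels counting the root), so the depth is the number of divisions: log_2(64) = 6

The recursion tree depth is log_2(64) = 6. At each level, the problem size is divided by 2, so it takes 6 divisions to reduce to a base case of size 1. The algorithm makes 2 recursive calls at each level.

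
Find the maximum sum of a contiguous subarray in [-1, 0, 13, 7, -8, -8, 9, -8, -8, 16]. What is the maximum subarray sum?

Using Kadane's algorithm on [-1, 0, 13, 7, -8, -8, 9, -8, -8, 16]:

Scanning through the array:
Position 1 (value 0): max_ending_here = 0, max_so_far = 0
Position 2 (value 13): max_ending_here = 13, max_so_far = 13
Position 3 (value 7): max_ending_here = 20, max_so_far = 20
Position 4 (value -8): max_ending_here = 12, max_so_far = 20
Position 5 (value -8): max_ending_here = 4, max_so_far = 20
Position 6 (value 9): max_ending_here = 13, max_so_far = 20
Position 7 (value -8): max_ending_here = 5, max_so_far = 20
Position 8 (value -8): max_ending_here = -3, max_so_far = 20
Position 9 (value 16): max_ending_here = 16, max_so_far = 20

Maximum subarray: [0, 13, 7]
Maximum sum: 20

The maximum subarray is [0, 13, 7] with sum 20. This subarray runs from index 1 to index 3.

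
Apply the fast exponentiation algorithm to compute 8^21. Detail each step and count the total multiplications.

Computing 8^21 by squaring (build up from 8^1; each line after the first costs one multiplication):

8^1 = 8
8^2 = (8^1)^2 = 8^2 = 64
8^4 = (8^2)^2 = 64^2 = 4096
8^5 = 8 * 8^4 = 8 * 4096 = 32768
8^10 = (8^5)^2 = 32768^2 = 1073741824
8^20 = (8^10)^2 = 1073741824^2 = 1152921504606846976
8^21 = 8 * 8^20 = 8 * 1152921504606846976 = 9223372036854775808

Result: 9223372036854775808
Multiplications needed: 6 (6 lines after 8^1)

8^21 = 9223372036854775808. Using exponentiation by squaring, this requires 6 multiplications. The key idea: if the exponent is even, square the half-power; if odd, multiply by the base once.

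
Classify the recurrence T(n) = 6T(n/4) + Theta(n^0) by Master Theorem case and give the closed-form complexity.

Master Theorem for T(n) = 6T(n/4) + O(n^0):

a = 6, b = 4, c = 0
log_b(a) = log_4(6) = 1.2925

Case 1: c = 0 < log_4(6) = 1.2925
T(n) = O(n^(log_4 6))

For T(n) = 6T(n/4) + O(n^0): log_4(6) = 1.2925. This is Case 1 of the Master Theorem (c < log_b(a), work dominated by leaves), giving O(n^(log_4 6)).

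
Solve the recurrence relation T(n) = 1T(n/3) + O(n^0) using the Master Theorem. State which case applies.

Master Theorem for T(n) = 1T(n/3) + O(n^0):

a = 1, b = 3, c = 0
log_b(a) = log_3(1) = 0.0000

Case 2: c = 0 = log_3(1) = 0.0000
T(n) = O(n^0 log n) = O(log n)

For T(n) = 1T(n/3) + O(n^0): log_3(1) = 0.0000. This is Case 2 of the Master Theorem (c = log_b(a), equal work at all levels), giving O(log n).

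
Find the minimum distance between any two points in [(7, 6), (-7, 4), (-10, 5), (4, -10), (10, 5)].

Computing all pairwise distances among 5 points:

d((7, 6), (-7, 4)) = 14.1421
d((7, 6), (-10, 5)) = 17.0294
d((7, 6), (4, -10)) = 16.2788
d((7, 6), (10, 5)) = 3.1623 <-- minimum
d((-7, 4), (-10, 5)) = 3.1623 <-- minimum
d((-7, 4), (4, -10)) = 17.8045
d((-7, 4), (10, 5)) = 17.0294
d((-10, 5), (4, -10)) = 20.5183
d((-10, 5), (10, 5)) = 20.0
d((4, -10), (10, 5)) = 16.1555

Minimum distance: 3.1623 (tie among 2 pairs: (7, 6) and (10, 5); (-7, 4) and (-10, 5))

The minimum Euclidean distance is 3.1623. There is a tie: 2 pairs achieve this minimum — (7, 6) and (10, 5); (-7, 4) and (-10, 5). Any of these is a valid closest pair. For 5 points, brute-force pairwise comparison is shown above. For large n, the divide-and-conquer algorithm (sort by x, recurse on halves, check the dividing strip) achieves O(n log n).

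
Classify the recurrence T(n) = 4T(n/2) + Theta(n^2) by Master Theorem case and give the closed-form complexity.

Master Theorem for T(n) = 4T(n/2) + O(n^2):

a = 4, b = 2, c = 2
log_b(a) = log_2(4) = 2.0000

Case 2: c = 2 = log_2(4) = 2.0000
T(n) = O(n^2 log n) = O(n^2 log n)

For T(n) = 4T(n/2) + O(n^2): log_2(4) = 2.0000. This is Case 2 of the Master Theorem (c = log_b(a), equal work at all levels), giving O(n^2 log n).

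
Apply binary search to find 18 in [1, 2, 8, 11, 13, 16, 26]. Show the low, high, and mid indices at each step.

Binary search for 18 in [1, 2, 8, 11, 13, 16, 26]:

lo=0, hi=6, mid=3, arr[mid]=11 -> 11 < 18, search right half
lo=4, hi=6, mid=5, arr[mid]=16 -> 16 < 18, search right half
lo=6, hi=6, mid=6, arr[mid]=26 -> 26 > 18, search left half
lo=6 > hi=5, target 18 not found

Binary search determines that 18 is not in the array after 3 comparisons. The search space was exhausted without finding the target.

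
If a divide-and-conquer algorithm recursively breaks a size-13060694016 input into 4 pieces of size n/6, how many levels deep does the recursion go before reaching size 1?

For divide and conquer with division factor 6:

Problem sizes at each level:
Level 0: 13060694016
Level 1: 2176782336
Level 2: 362797056
Level 3: 60466176
Level 4: 10077696
Level 5: 1679616
Level 6: 279936
Level 7: 46656
Level 8: 7776
Level 9: 1296
Level 10: 216
Level 11: 36
Level 12: 6
Level 13: 1

The root is level 0 and the size-1 base case is level 13 (the tree spans levels 0 through 13, i.e. 14 levels counting the root), so the depth is the number of divisions: log_6(13060694016) = 13

The recursion tree depth is log_6(13060694016) = 13. At each level, the problem size is divided by 6, so it takes 13 divisions to reduce to a base case of size 1. The algorithm makes 4 recursive calls at each level.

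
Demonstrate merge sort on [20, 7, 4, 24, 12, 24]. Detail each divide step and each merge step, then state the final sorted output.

Merge sort trace:

Split: [20, 7, 4, 24, 12, 24] -> [20, 7, 4] and [24, 12, 24]
  Split: [20, 7, 4] -> [20] and [7, 4]
    Split: [7, 4] -> [7] and [4]
    Merge: [7] + [4] -> [4, 7]
  Merge: [20] + [4, 7] -> [4, 7, 20]
  Split: [24, 12, 24] -> [24] and [12, 24]
    Split: [12, 24] -> [12] and [24]
    Merge: [12] + [24] -> [12, 24]
  Merge: [24] + [12, 24] -> [12, 24, 24]
Merge: [4, 7, 20] + [12, 24, 24] -> [4, 7, 12, 20, 24, 24]

Final sorted array: [4, 7, 12, 20, 24, 24]

The merge sort proceeds by recursively splitting the array and merging sorted halves.
After all merges, the sorted array is [4, 7, 12, 20, 24, 24].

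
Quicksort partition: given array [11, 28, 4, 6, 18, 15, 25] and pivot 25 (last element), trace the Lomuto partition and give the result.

Lomuto partition with pivot = 25:

Initial array: [11, 28, 4, 6, 18, 15, 25]

arr[0]=11 <= 25: swap with position 0, array becomes [11, 28, 4, 6, 18, 15, 25]
arr[1]=28 > 25: no swap
arr[2]=4 <= 25: swap with position 1, array becomes [11, 4, 28, 6, 18, 15, 25]
arr[3]=6 <= 25: swap with position 2, array becomes [11, 4, 6, 28, 18, 15, 25]
arr[4]=18 <= 25: swap with position 3, array becomes [11, 4, 6, 18, 28, 15, 25]
arr[5]=15 <= 25: swap with position 4, array becomes [11, 4, 6, 18, 15, 28, 25]

Place pivot at position 5: [11, 4, 6, 18, 15, 25, 28]
Pivot position: 5

After partitioning with pivot 25, the array becomes [11, 4, 6, 18, 15, 25, 28]. The pivot is placed at index 5. All elements to the left of the pivot are <= 25, and all elements to the right are > 25.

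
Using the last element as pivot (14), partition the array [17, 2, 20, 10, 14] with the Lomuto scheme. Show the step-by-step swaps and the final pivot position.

Lomuto partition with pivot = 14:

Initial array: [17, 2, 20, 10, 14]

arr[0]=17 > 14: no swap
arr[1]=2 <= 14: swap with position 0, array becomes [2, 17, 20, 10, 14]
arr[2]=20 > 14: no swap
arr[3]=10 <= 14: swap with position 1, array becomes [2, 10, 20, 17, 14]

Place pivot at position 2: [2, 10, 14, 17, 20]
Pivot position: 2

After partitioning with pivot 14, the array becomes [2, 10, 14, 17, 20]. The pivot is placed at index 2. All elements to the left of the pivot are <= 14, and all elements to the right are > 14.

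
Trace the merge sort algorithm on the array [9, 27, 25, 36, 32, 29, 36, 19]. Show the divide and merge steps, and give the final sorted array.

Merge sort trace:

Split: [9, 27, 25, 36, 32, 29, 36, 19] -> [9, 27, 25, 36] and [32, 29, 36, 19]
  Split: [9, 27, 25, 36] -> [9, 27] and [25, 36]
    Split: [9, 27] -> [9] and [27]
    Merge: [9] + [27] -> [9, 27]
    Split: [25, 36] -> [25] and [36]
    Merge: [25] + [36] -> [25, 36]
  Merge: [9, 27] + [25, 36] -> [9, 25, 27, 36]
  Split: [32, 29, 36, 19] -> [32, 29] and [36, 19]
    Split: [32, 29] -> [32] and [29]
    Merge: [32] + [29] -> [29, 32]
    Split: [36, 19] -> [36] and [19]
    Merge: [36] + [19] -> [19, 36]
  Merge: [29, 32] + [19, 36] -> [19, 29, 32, 36]
Merge: [9, 25, 27, 36] + [19, 29, 32, 36] -> [9, 19, 25, 27, 29, 32, 36, 36]

Final sorted array: [9, 19, 25, 27, 29, 32, 36, 36]

The merge sort proceeds by recursively splitting the array and merging sorted halves.
After all merges, the sorted array is [9, 19, 25, 27, 29, 32, 36, 36].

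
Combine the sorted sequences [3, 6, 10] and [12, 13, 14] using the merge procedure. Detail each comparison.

Merging process:

Compare 3 vs 12: take 3 from left. Merged: [3]
Compare 6 vs 12: take 6 from left. Merged: [3, 6]
Compare 10 vs 12: take 10 from left. Merged: [3, 6, 10]
Append remaining from right: [12, 13, 14]. Merged: [3, 6, 10, 12, 13, 14]

Final merged array: [3, 6, 10, 12, 13, 14]
Total comparisons: 3

The merged array is [3, 6, 10, 12, 13, 14], requiring 3 comparisons. The merge step runs in O(n) time where n is the total number of elements.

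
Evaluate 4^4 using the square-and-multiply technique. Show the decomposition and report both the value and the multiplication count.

Computing 4^4 by squaring (build up from 4^1; each line after the first costs one multiplication):

4^1 = 4
4^2 = (4^1)^2 = 4^2 = 16
4^4 = (4^2)^2 = 16^2 = 256

Result: 256
Multiplications needed: 2 (2 lines after 4^1)

4^4 = 256. Using exponentiation by squaring, this requires 2 multiplications. The key idea: if the exponent is even, square the half-power; if odd, multiply by the base once.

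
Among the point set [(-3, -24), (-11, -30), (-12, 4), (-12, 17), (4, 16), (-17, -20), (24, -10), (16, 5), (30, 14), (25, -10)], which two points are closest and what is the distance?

Computing all pairwise distances among 10 points:

d((-3, -24), (-11, -30)) = 10.0
d((-3, -24), (-12, 4)) = 29.4109
d((-3, -24), (-12, 17)) = 41.9762
d((-3, -24), (4, 16)) = 40.6079
d((-3, -24), (-17, -20)) = 14.5602
d((-3, -24), (24, -10)) = 30.4138
d((-3, -24), (16, 5)) = 34.6699
d((-3, -24), (30, 14)) = 50.3289
d((-3, -24), (25, -10)) = 31.305
d((-11, -30), (-12, 4)) = 34.0147
d((-11, -30), (-12, 17)) = 47.0106
d((-11, -30), (4, 16)) = 48.3839
d((-11, -30), (-17, -20)) = 11.6619
d((-11, -30), (24, -10)) = 40.3113
d((-11, -30), (16, 5)) = 44.2041
d((-11, -30), (30, 14)) = 60.1415
d((-11, -30), (25, -10)) = 41.1825
d((-12, 4), (-12, 17)) = 13.0
d((-12, 4), (4, 16)) = 20.0
d((-12, 4), (-17, -20)) = 24.5153
d((-12, 4), (24, -10)) = 38.6264
d((-12, 4), (16, 5)) = 28.0179
d((-12, 4), (30, 14)) = 43.1741
d((-12, 4), (25, -10)) = 39.5601
d((-12, 17), (4, 16)) = 16.0312
d((-12, 17), (-17, -20)) = 37.3363
d((-12, 17), (24, -10)) = 45.0
d((-12, 17), (16, 5)) = 30.4631
d((-12, 17), (30, 14)) = 42.107
d((-12, 17), (25, -10)) = 45.8039
d((4, 16), (-17, -20)) = 41.6773
d((4, 16), (24, -10)) = 32.8024
d((4, 16), (16, 5)) = 16.2788
d((4, 16), (30, 14)) = 26.0768
d((4, 16), (25, -10)) = 33.4215
d((-17, -20), (24, -10)) = 42.2019
d((-17, -20), (16, 5)) = 41.4005
d((-17, -20), (30, 14)) = 58.0086
d((-17, -20), (25, -10)) = 43.1741
d((24, -10), (16, 5)) = 17.0
d((24, -10), (30, 14)) = 24.7386
d((24, -10), (25, -10)) = 1.0 <-- minimum
d((16, 5), (30, 14)) = 16.6433
d((16, 5), (25, -10)) = 17.4929
d((30, 14), (25, -10)) = 24.5153

Closest pair: (24, -10) and (25, -10) with distance 1.0

The closest pair is (24, -10) and (25, -10) with Euclidean distance 1.0. For 10 points, brute-force pairwise comparison is shown above. For large n, the divide-and-conquer algorithm (sort by x, recurse on halves, check the dividing strip) achieves O(n log n).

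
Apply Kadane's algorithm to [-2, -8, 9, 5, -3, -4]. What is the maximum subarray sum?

Using Kadane's algorithm on [-2, -8, 9, 5, -3, -4]:

Scanning through the array:
Position 1 (value -8): max_ending_here = -8, max_so_far = -2
Position 2 (value 9): max_ending_here = 9, max_so_far = 9
Position 3 (value 5): max_ending_here = 14, max_so_far = 14
Position 4 (value -3): max_ending_here = 11, max_so_far = 14
Position 5 (value -4): max_ending_here = 7, max_so_far = 14

Maximum subarray: [9, 5]
Maximum sum: 14

The maximum subarray is [9, 5] with sum 14. This subarray runs from index 2 to index 3.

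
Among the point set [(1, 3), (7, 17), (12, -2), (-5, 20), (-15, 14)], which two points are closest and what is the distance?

Computing all pairwise distances among 5 points:

d((1, 3), (7, 17)) = 15.2315
d((1, 3), (12, -2)) = 12.083
d((1, 3), (-5, 20)) = 18.0278
d((1, 3), (-15, 14)) = 19.4165
d((7, 17), (12, -2)) = 19.6469
d((7, 17), (-5, 20)) = 12.3693
d((7, 17), (-15, 14)) = 22.2036
d((12, -2), (-5, 20)) = 27.8029
d((12, -2), (-15, 14)) = 31.3847
d((-5, 20), (-15, 14)) = 11.6619 <-- minimum

Closest pair: (-5, 20) and (-15, 14) with distance 11.6619

The closest pair is (-5, 20) and (-15, 14) with Euclidean distance 11.6619. For 5 points, brute-force pairwise comparison is shown above. For large n, the divide-and-conquer algorithm (sort by x, recurse on halves, check the dividing strip) achieves O(n log n).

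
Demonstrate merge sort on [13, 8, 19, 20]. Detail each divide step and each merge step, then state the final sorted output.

Merge sort trace:

Split: [13, 8, 19, 20] -> [13, 8] and [19, 20]
  Split: [13, 8] -> [13] and [8]
  Merge: [13] + [8] -> [8, 13]
  Split: [19, 20] -> [19] and [20]
  Merge: [19] + [20] -> [19, 20]
Merge: [8, 13] + [19, 20] -> [8, 13, 19, 20]

Final sorted array: [8, 13, 19, 20]

The merge sort proceeds by recursively splitting the array and merging sorted halves.
After all merges, the sorted array is [8, 13, 19, 20].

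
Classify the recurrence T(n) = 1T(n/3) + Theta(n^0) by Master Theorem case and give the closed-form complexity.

Master Theorem for T(n) = 1T(n/3) + O(n^0):

a = 1, b = 3, c = 0
log_b(a) = log_3(1) = 0.0000

Case 2: c = 0 = log_3(1) = 0.0000
T(n) = O(n^0 log n) = O(log n)

For T(n) = 1T(n/3) + O(n^0): log_3(1) = 0.0000. This is Case 2 of the Master Theorem (c = log_b(a), equal work at all levels), giving O(log n).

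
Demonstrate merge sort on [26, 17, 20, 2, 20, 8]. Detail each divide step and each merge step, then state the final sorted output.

Merge sort trace:

Split: [26, 17, 20, 2, 20, 8] -> [26, 17, 20] and [2, 20, 8]
  Split: [26, 17, 20] -> [26] and [17, 20]
    Split: [17, 20] -> [17] and [20]
    Merge: [17] + [20] -> [17, 20]
  Merge: [26] + [17, 20] -> [17, 20, 26]
  Split: [2, 20, 8] -> [2] and [20, 8]
    Split: [20, 8] -> [20] and [8]
    Merge: [20] + [8] -> [8, 20]
  Merge: [2] + [8, 20] -> [2, 8, 20]
Merge: [17, 20, 26] + [2, 8, 20] -> [2, 8, 17, 20, 20, 26]

Final sorted array: [2, 8, 17, 20, 20, 26]

The merge sort proceeds by recursively splitting the array and merging sorted halves.
After all merges, the sorted array is [2, 8, 17, 20, 20, 26].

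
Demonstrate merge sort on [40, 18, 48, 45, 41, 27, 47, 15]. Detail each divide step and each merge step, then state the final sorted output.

Merge sort trace:

Split: [40, 18, 48, 45, 41, 27, 47, 15] -> [40, 18, 48, 45] and [41, 27, 47, 15]
  Split: [40, 18, 48, 45] -> [40, 18] and [48, 45]
    Split: [40, 18] -> [40] and [18]
    Merge: [40] + [18] -> [18, 40]
    Split: [48, 45] -> [48] and [45]
    Merge: [48] + [45] -> [45, 48]
  Merge: [18, 40] + [45, 48] -> [18, 40, 45, 48]
  Split: [41, 27, 47, 15] -> [41, 27] and [47, 15]
    Split: [41, 27] -> [41] and [27]
    Merge: [41] + [27] -> [27, 41]
    Split: [47, 15] -> [47] and [15]
    Merge: [47] + [15] -> [15, 47]
  Merge: [27, 41] + [15, 47] -> [15, 27, 41, 47]
Merge: [18, 40, 45, 48] + [15, 27, 41, 47] -> [15, 18, 27, 40, 41, 45, 47, 48]

Final sorted array: [15, 18, 27, 40, 41, 45, 47, 48]

The merge sort proceeds by recursively splitting the array and merging sorted halves.
After all merges, the sorted array is [15, 18, 27, 40, 41, 45, 47, 48].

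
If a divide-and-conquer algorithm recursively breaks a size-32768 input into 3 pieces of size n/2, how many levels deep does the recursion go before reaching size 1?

For divide and conquer with division factor 2:

Problem sizes at each level:
Level 0: 32768
Level 1: 16384
Level 2: 8192
Level 3: 4096
Level 4: 2048
Level 5: 1024
Level 6: 512
Level 7: 256
Level 8: 128
Level 9: 64
Level 10: 32
Level 11: 16
Level 12: 8
Level 13: 4
Level 14: 2
Level 15: 1

The root is level 0 and the size-1 base case is level 15 (the tree spans levels 0 through 15, i.e. 16 levels counting the root), so the depth is the number of divisions: log_2(32768) = 15

The recursion tree depth is log_2(32768) = 15. At each level, the problem size is divided by 2, so it takes 15 divisions to reduce to a base case of size 1. The algorithm makes 3 recursive calls at each level.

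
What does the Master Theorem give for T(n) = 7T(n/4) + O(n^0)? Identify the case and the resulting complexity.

Master Theorem for T(n) = 7T(n/4) + O(n^0):

a = 7, b = 4, c = 0
log_b(a) = log_4(7) = 1.4037

Case 1: c = 0 < log_4(7) = 1.4037
T(n) = O(n^(log_4 7))

For T(n) = 7T(n/4) + O(n^0): log_4(7) = 1.4037. This is Case 1 of the Master Theorem (c < log_b(a), work dominated by leaves), giving O(n^(log_4 7)).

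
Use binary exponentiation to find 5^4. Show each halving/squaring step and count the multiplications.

Computing 5^4 by squaring (build up from 5^1; each line after the first costs one multiplication):

5^1 = 5
5^2 = (5^1)^2 = 5^2 = 25
5^4 = (5^2)^2 = 25^2 = 625

Result: 625
Multiplications needed: 2 (2 lines after 5^1)

5^4 = 625. Using exponentiation by squaring, this requires 2 multiplications. The key idea: if the exponent is even, square the half-power; if odd, multiply by the base once.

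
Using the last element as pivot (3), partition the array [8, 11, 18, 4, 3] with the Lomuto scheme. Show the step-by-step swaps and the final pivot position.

Lomuto partition with pivot = 3:

Initial array: [8, 11, 18, 4, 3]

arr[0]=8 > 3: no swap
arr[1]=11 > 3: no swap
arr[2]=18 > 3: no swap
arr[3]=4 > 3: no swap

Place pivot at position 0: [3, 11, 18, 4, 8]
Pivot position: 0

After partitioning with pivot 3, the array becomes [3, 11, 18, 4, 8]. The pivot is placed at index 0. All elements to the left of the pivot are <= 3, and all elements to the right are > 3.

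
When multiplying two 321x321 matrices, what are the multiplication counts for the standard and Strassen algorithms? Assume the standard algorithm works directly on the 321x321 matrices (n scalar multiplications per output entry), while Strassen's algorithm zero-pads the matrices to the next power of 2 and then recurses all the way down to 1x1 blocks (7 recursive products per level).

Matrix multiplication for 321x321 matrices:

Strassen's algorithm requires power-of-2 dimensions. Pad 321x321 to 512x512 (next power of 2).

Standard algorithm: 321^3 = 33076161 multiplications
Strassen's algorithm: 7^(log2(512)) = 7^9 = 40353607 multiplications
Difference: 33076161 - 40353607 = -7277446 (Strassen uses MORE here due to padding overhead — for small or just-over-power-of-2 n, padding can outweigh the per-level savings)

Standard: 33076161 multiplications (321^3). Strassen: 40353607 multiplications (7^9, after padding to 512x512). Strassen reduces 8 recursive multiplications to 7 at each level.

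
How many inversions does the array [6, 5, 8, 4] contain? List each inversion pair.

Finding inversions in [6, 5, 8, 4]:

(0, 1): arr[0]=6 > arr[1]=5
(0, 3): arr[0]=6 > arr[3]=4
(1, 3): arr[1]=5 > arr[3]=4
(2, 3): arr[2]=8 > arr[3]=4

Total inversions: 4

The array has 4 inversion(s): (0,1), (0,3), (1,3), (2,3). Each pair (i,j) satisfies i < j and arr[i] > arr[j].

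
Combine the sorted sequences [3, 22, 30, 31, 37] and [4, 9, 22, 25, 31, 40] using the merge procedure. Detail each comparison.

Merging process:

Compare 3 vs 4: take 3 from left. Merged: [3]
Compare 22 vs 4: take 4 from right. Merged: [3, 4]
Compare 22 vs 9: take 9 from right. Merged: [3, 4, 9]
Compare 22 vs 22: take 22 from left. Merged: [3, 4, 9, 22]
Compare 30 vs 22: take 22 from right. Merged: [3, 4, 9, 22, 22]
Compare 30 vs 25: take 25 from right. Merged: [3, 4, 9, 22, 22, 25]
Compare 30 vs 31: take 30 from left. Merged: [3, 4, 9, 22, 22, 25, 30]
Compare 31 vs 31: take 31 from left. Merged: [3, 4, 9, 22, 22, 25, 30, 31]
Compare 37 vs 31: take 31 from right. Merged: [3, 4, 9, 22, 22, 25, 30, 31, 31]
Compare 37 vs 40: take 37 from left. Merged: [3, 4, 9, 22, 22, 25, 30, 31, 31, 37]
Append remaining from right: [40]. Merged: [3, 4, 9, 22, 22, 25, 30, 31, 31, 37, 40]

Final merged array: [3, 4, 9, 22, 22, 25, 30, 31, 31, 37, 40]
Total comparisons: 10

The merged array is [3, 4, 9, 22, 22, 25, 30, 31, 31, 37, 40], requiring 10 comparisons. The merge step runs in O(n) time where n is the total number of elements.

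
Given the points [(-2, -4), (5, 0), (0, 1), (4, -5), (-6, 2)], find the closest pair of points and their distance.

Computing all pairwise distances among 5 points:

d((-2, -4), (5, 0)) = 8.0623
d((-2, -4), (0, 1)) = 5.3852
d((-2, -4), (4, -5)) = 6.0828
d((-2, -4), (-6, 2)) = 7.2111
d((5, 0), (0, 1)) = 5.099 <-- minimum
d((5, 0), (4, -5)) = 5.099 <-- minimum
d((5, 0), (-6, 2)) = 11.1803
d((0, 1), (4, -5)) = 7.2111
d((0, 1), (-6, 2)) = 6.0828
d((4, -5), (-6, 2)) = 12.2066

Minimum distance: 5.099 (tie among 2 pairs: (5, 0) and (0, 1); (5, 0) and (4, -5))

The minimum Euclidean distance is 5.099. There is a tie: 2 pairs achieve this minimum — (5, 0) and (0, 1); (5, 0) and (4, -5). Any of these is a valid closest pair. For 5 points, brute-force pairwise comparison is shown above. For large n, the divide-and-conquer algorithm (sort by x, recurse on halves, check the dividing strip) achieves O(n log n).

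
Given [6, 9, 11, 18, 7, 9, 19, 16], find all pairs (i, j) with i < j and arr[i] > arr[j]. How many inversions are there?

Finding inversions in [6, 9, 11, 18, 7, 9, 19, 16]:

(1, 4): arr[1]=9 > arr[4]=7
(2, 4): arr[2]=11 > arr[4]=7
(2, 5): arr[2]=11 > arr[5]=9
(3, 4): arr[3]=18 > arr[4]=7
(3, 5): arr[3]=18 > arr[5]=9
(3, 7): arr[3]=18 > arr[7]=16
(6, 7): arr[6]=19 > arr[7]=16

Total inversions: 7

The array has 7 inversion(s): (1,4), (2,4), (2,5), (3,4), (3,5), (3,7), (6,7). Each pair (i,j) satisfies i < j and arr[i] > arr[j].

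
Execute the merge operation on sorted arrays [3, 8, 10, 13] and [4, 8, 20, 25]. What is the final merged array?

Merging process:

Compare 3 vs 4: take 3 from left. Merged: [3]
Compare 8 vs 4: take 4 from right. Merged: [3, 4]
Compare 8 vs 8: take 8 from left. Merged: [3, 4, 8]
Compare 10 vs 8: take 8 from right. Merged: [3, 4, 8, 8]
Compare 10 vs 20: take 10 from left. Merged: [3, 4, 8, 8, 10]
Compare 13 vs 20: take 13 from left. Merged: [3, 4, 8, 8, 10, 13]
Append remaining from right: [20, 25]. Merged: [3, 4, 8, 8, 10, 13, 20, 25]

Final merged array: [3, 4, 8, 8, 10, 13, 20, 25]
Total comparisons: 6

The merged array is [3, 4, 8, 8, 10, 13, 20, 25], requiring 6 comparisons. The merge step runs in O(n) time where n is the total number of elements.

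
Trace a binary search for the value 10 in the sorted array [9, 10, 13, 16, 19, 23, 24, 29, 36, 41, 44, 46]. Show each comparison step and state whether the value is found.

Binary search for 10 in [9, 10, 13, 16, 19, 23, 24, 29, 36, 41, 44, 46]:

lo=0, hi=11, mid=5, arr[mid]=23 -> 23 > 10, search left half
lo=0, hi=4, mid=2, arr[mid]=13 -> 13 > 10, search left half
lo=0, hi=1, mid=0, arr[mid]=9 -> 9 < 10, search right half
lo=1, hi=1, mid=1, arr[mid]=10 -> Found target at index 1!

Binary search finds 10 at index 1 after 4 comparisons. The search repeatedly halves the search space by comparing with the middle element.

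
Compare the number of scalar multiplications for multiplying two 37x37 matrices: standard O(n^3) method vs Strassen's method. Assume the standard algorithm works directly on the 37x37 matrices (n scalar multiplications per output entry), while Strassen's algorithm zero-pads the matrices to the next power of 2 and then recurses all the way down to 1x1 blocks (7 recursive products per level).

Matrix multiplication for 37x37 matrices:

Strassen's algorithm requires power-of-2 dimensions. Pad 37x37 to 64x64 (next power of 2).

Standard algorithm: 37^3 = 50653 multiplications
Strassen's algorithm: 7^(log2(64)) = 7^6 = 117649 multiplications
Difference: 50653 - 117649 = -66996 (Strassen uses MORE here due to padding overhead — for small or just-over-power-of-2 n, padding can outweigh the per-level savings)

Standard: 50653 multiplications (37^3). Strassen: 117649 multiplications (7^6, after padding to 64x64). Strassen reduces 8 recursive multiplications to 7 at each level.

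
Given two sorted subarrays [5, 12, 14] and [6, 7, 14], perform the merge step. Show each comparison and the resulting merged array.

Merging process:

Compare 5 vs 6: take 5 from left. Merged: [5]
Compare 12 vs 6: take 6 from right. Merged: [5, 6]
Compare 12 vs 7: take 7 from right. Merged: [5, 6, 7]
Compare 12 vs 14: take 12 from left. Merged: [5, 6, 7, 12]
Compare 14 vs 14: take 14 from left. Merged: [5, 6, 7, 12, 14]
Append remaining from right: [14]. Merged: [5, 6, 7, 12, 14, 14]

Final merged array: [5, 6, 7, 12, 14, 14]
Total comparisons: 5

The merged array is [5, 6, 7, 12, 14, 14], requiring 5 comparisons. The merge step runs in O(n) time where n is the total number of elements.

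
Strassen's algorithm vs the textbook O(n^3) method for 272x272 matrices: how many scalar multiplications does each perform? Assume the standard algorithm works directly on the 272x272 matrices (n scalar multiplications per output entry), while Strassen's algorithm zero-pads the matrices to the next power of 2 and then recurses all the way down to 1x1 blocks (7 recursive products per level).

Matrix multiplication for 272x272 matrices:

Strassen's algorithm requires power-of-2 dimensions. Pad 272x272 to 512x512 (next power of 2).

Standard algorithm: 272^3 = 20123648 multiplications
Strassen's algorithm: 7^(log2(512)) = 7^9 = 40353607 multiplications
Difference: 20123648 - 40353607 = -20229959 (Strassen uses MORE here due to padding overhead — for small or just-over-power-of-2 n, padding can outweigh the per-level savings)

Standard: 20123648 multiplications (272^3). Strassen: 40353607 multiplications (7^9, after padding to 512x512). Strassen reduces 8 recursive multiplications to 7 at each level.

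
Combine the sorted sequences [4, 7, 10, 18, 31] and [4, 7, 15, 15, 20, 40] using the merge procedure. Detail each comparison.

Merging process:

Compare 4 vs 4: take 4 from left. Merged: [4]
Compare 7 vs 4: take 4 from right. Merged: [4, 4]
Compare 7 vs 7: take 7 from left. Merged: [4, 4, 7]
Compare 10 vs 7: take 7 from right. Merged: [4, 4, 7, 7]
Compare 10 vs 15: take 10 from left. Merged: [4, 4, 7, 7, 10]
Compare 18 vs 15: take 15 from right. Merged: [4, 4, 7, 7, 10, 15]
Compare 18 vs 15: take 15 from right. Merged: [4, 4, 7, 7, 10, 15, 15]
Compare 18 vs 20: take 18 from left. Merged: [4, 4, 7, 7, 10, 15, 15, 18]
Compare 31 vs 20: take 20 from right. Merged: [4, 4, 7, 7, 10, 15, 15, 18, 20]
Compare 31 vs 40: take 31 from left. Merged: [4, 4, 7, 7, 10, 15, 15, 18, 20, 31]
Append remaining from right: [40]. Merged: [4, 4, 7, 7, 10, 15, 15, 18, 20, 31, 40]

Final merged array: [4, 4, 7, 7, 10, 15, 15, 18, 20, 31, 40]
Total comparisons: 10

The merged array is [4, 4, 7, 7, 10, 15, 15, 18, 20, 31, 40], requiring 10 comparisons. The merge step runs in O(n) time where n is the total number of elements.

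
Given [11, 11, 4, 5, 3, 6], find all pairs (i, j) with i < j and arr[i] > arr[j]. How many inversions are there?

Finding inversions in [11, 11, 4, 5, 3, 6]:

(0, 2): arr[0]=11 > arr[2]=4
(0, 3): arr[0]=11 > arr[3]=5
(0, 4): arr[0]=11 > arr[4]=3
(0, 5): arr[0]=11 > arr[5]=6
(1, 2): arr[1]=11 > arr[2]=4
(1, 3): arr[1]=11 > arr[3]=5
(1, 4): arr[1]=11 > arr[4]=3
(1, 5): arr[1]=11 > arr[5]=6
(2, 4): arr[2]=4 > arr[4]=3
(3, 4): arr[3]=5 > arr[4]=3

Total inversions: 10

The array has 10 inversion(s): (0,2), (0,3), (0,4), (0,5), (1,2), (1,3), (1,4), (1,5), (2,4), (3,4). Each pair (i,j) satisfies i < j and arr[i] > arr[j].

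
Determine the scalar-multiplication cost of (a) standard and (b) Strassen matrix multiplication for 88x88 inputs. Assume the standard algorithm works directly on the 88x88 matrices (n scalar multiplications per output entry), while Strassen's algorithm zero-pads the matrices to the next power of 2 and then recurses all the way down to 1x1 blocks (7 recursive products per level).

Matrix multiplication for 88x88 matrices:

Strassen's algorithm requires power-of-2 dimensions. Pad 88x88 to 128x128 (next power of 2).

Standard algorithm: 88^3 = 681472 multiplications
Strassen's algorithm: 7^(log2(128)) = 7^7 = 823543 multiplications
Difference: 681472 - 823543 = -142071 (Strassen uses MORE here due to padding overhead — for small or just-over-power-of-2 n, padding can outweigh the per-level savings)

Standard: 681472 multiplications (88^3). Strassen: 823543 multiplications (7^7, after padding to 128x128). Strassen reduces 8 recursive multiplications to 7 at each level.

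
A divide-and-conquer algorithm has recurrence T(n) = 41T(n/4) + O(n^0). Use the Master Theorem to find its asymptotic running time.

Master Theorem for T(n) = 41T(n/4) + O(n^0):

a = 41, b = 4, c = 0
log_b(a) = log_4(41) = 2.6788

Case 1: c = 0 < log_4(41) = 2.6788
T(n) = O(n^(log_4 41))

For T(n) = 41T(n/4) + O(n^0): log_4(41) = 2.6788. This is Case 1 of the Master Theorem (c < log_b(a), work dominated by leaves), giving O(n^(log_4 41)).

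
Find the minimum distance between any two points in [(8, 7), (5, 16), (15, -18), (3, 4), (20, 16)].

Computing all pairwise distances among 5 points:

d((8, 7), (5, 16)) = 9.4868
d((8, 7), (15, -18)) = 25.9615
d((8, 7), (3, 4)) = 5.831 <-- minimum
d((8, 7), (20, 16)) = 15.0
d((5, 16), (15, -18)) = 35.4401
d((5, 16), (3, 4)) = 12.1655
d((5, 16), (20, 16)) = 15.0
d((15, -18), (3, 4)) = 25.0599
d((15, -18), (20, 16)) = 34.3657
d((3, 4), (20, 16)) = 20.8087

Closest pair: (8, 7) and (3, 4) with distance 5.831

The closest pair is (8, 7) and (3, 4) with Euclidean distance 5.831. For 5 points, brute-force pairwise comparison is shown above. For large n, the divide-and-conquer algorithm (sort by x, recurse on halves, check the dividing strip) achieves O(n log n).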